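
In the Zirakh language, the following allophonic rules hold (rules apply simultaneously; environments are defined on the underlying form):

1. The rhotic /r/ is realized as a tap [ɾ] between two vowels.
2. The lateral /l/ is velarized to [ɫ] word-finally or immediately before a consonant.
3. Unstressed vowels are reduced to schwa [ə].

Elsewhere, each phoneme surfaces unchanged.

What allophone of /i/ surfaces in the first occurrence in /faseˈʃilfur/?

[i]

/i/ — between /ʃ/ and /l/; rule 3 does not apply here → [i].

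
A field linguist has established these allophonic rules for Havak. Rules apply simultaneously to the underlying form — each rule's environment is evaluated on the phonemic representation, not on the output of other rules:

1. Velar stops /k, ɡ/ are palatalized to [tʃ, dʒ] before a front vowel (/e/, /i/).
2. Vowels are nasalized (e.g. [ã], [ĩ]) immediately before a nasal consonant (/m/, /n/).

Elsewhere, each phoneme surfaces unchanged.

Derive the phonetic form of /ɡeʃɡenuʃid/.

[dʒeʃdʒẽnuʃid]

/ɡ/ meets the environment for rule 1 (before a front vowel) → [dʒ].
/e/ (between /ɡ/ and /ʃ/) is in the target of rule 2 but the environment (before a nasal consonant) is not met → [e].
/ʃ/ — not in any rule's target class → [ʃ].
/ɡ/ (between /ʃ/ and /e/): before a front vowel, so rule 1 applies → [dʒ].
/e/ — between /ɡ/ and /n/, before a nasal consonant — surfaces as [ẽ] (rule 2).
/n/ (between /e/ and /u/) is unaffected → [n].
/u/ (between /n/ and /ʃ/) fails the environment for rule 2, so it stays [u].
/ʃ/ — not in any rule's target class → [ʃ].
/i/ (between /ʃ/ and /d/) fails the environment for rule 2, so it stays [i].
/d/ (word-final) is unaffected → [d].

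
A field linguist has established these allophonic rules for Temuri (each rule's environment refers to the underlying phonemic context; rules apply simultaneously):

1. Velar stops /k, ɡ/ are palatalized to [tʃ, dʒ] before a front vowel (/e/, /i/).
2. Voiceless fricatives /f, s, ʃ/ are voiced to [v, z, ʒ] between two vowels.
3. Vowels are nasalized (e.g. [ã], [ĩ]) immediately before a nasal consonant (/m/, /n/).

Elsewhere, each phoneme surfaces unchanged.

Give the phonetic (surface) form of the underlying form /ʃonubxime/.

[ʃõnubxĩme]

/ʃ/ — word-initial; rule 2 does not apply here → [ʃ].
/o/ (between /ʃ/ and /n/) occurs before a nasal consonant → [õ] by rule 3.
/n/ (between /o/ and /u/): no rule targets it → [n].
/u/ (between /n/ and /b/): rule 3 targets it, but not before a nasal consonant → unchanged [u].
/b/ (between /u/ and /x/) is unaffected → [b].
/x/ (between /b/ and /i/): no rule targets it → [x].
Rule 3 applies to /i/ (between /x/ and /m/: before a nasal consonant) → [ĩ].
/m/ stays [m].
/e/ (word-final): rule 3 targets it, but not before a nasal consonant → unchanged [e].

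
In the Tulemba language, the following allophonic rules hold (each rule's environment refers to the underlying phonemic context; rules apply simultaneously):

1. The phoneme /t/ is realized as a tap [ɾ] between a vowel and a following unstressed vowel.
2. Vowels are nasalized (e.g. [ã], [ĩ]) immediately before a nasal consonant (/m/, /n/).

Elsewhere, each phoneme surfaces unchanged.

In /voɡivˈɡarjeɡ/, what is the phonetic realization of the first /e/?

/e/ (between /j/ and /ɡ/) fails the environment for rule 2, so it stays [e].

[e]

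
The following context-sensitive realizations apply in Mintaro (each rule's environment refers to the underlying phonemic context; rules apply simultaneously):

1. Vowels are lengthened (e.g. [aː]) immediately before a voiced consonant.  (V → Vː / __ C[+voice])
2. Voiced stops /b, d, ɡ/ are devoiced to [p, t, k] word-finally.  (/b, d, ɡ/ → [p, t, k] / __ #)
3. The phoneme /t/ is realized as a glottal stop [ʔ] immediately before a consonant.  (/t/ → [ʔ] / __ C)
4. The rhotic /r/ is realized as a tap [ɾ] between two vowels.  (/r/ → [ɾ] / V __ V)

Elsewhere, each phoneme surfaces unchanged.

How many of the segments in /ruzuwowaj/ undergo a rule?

Segments that undergo a rule: /u/ → [uː] (rule 1); /u/ → [uː] (rule 1); /o/ → [oː] (rule 1); /a/ → [aː] (rule 1).
All other segments surface unchanged.

4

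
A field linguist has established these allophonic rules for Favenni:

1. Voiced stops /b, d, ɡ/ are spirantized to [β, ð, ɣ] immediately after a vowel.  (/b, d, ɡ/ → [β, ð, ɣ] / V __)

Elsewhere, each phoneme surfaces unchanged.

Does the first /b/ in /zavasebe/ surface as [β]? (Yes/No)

Yes

/b/ meets the environment for rule 1 (immediately after a vowel) → [β].
The actual realization is [β], which matches [β].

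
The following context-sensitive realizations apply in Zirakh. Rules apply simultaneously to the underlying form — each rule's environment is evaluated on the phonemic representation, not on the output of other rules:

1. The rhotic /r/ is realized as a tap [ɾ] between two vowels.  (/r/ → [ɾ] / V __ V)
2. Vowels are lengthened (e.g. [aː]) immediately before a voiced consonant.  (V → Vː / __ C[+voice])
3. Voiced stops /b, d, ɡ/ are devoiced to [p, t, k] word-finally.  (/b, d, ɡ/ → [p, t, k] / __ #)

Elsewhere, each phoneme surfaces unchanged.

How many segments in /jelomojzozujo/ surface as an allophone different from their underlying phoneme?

Segments that undergo a rule: /e/ → [eː] (rule 2); /o/ → [oː] (rule 2); /o/ → [oː] (rule 2); /o/ → [oː] (rule 2); /u/ → [uː] (rule 2).
All other segments surface unchanged.

5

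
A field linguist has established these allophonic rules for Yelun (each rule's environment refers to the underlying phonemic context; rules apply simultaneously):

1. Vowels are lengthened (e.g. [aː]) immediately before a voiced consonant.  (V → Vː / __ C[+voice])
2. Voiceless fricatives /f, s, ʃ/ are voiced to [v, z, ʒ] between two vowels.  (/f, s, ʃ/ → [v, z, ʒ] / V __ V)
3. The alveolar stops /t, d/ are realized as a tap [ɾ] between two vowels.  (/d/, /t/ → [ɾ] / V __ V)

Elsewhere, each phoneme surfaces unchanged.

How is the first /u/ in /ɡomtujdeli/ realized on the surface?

[uː]

Rule 1 applies to /u/ (between /t/ and /j/: before a voiced consonant) → [uː].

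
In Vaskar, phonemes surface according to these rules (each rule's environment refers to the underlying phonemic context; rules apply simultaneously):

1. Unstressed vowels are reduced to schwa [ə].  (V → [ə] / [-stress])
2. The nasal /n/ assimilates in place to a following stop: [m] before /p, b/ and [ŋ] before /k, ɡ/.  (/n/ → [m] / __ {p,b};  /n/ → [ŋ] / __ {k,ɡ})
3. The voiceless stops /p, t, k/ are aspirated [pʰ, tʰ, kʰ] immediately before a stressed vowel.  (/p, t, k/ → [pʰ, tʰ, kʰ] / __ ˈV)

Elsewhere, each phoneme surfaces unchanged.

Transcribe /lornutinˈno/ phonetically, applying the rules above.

/l/ (word-initial) is unaffected → [l].
Rule 1 applies to /o/ (between /l/ and /r/: in an unstressed syllable) → [ə].
/r/ — not in any rule's target class → [r].
/n/ — between /r/ and /u/; rule 2 does not apply here → [n].
/u/ (between /n/ and /t/) occurs in an unstressed syllable → [ə] by rule 1.
/t/ (between /u/ and /i/) fails the environment for rule 3, so it stays [t].
Rule 1 applies to /i/ (between /t/ and /n/: in an unstressed syllable) → [ə].
/n/ (between /i/ and /n/): rule 2 targets it, but not before a labial or velar stop → unchanged [n].
/n/ — between /n/ and /o/; rule 2 does not apply here → [n].
/o/ — word-final; rule 1 does not apply here → [o].

[lərnətənˈno]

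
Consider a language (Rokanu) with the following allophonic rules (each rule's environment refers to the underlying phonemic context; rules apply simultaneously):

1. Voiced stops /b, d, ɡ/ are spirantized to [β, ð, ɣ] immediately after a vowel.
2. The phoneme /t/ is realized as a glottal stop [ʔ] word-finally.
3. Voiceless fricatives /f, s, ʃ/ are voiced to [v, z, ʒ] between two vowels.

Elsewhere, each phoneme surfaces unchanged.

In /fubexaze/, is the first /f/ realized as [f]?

/f/ — word-initial; rule 3 does not apply here → [f].
The actual realization is [f], which matches [f].

Yes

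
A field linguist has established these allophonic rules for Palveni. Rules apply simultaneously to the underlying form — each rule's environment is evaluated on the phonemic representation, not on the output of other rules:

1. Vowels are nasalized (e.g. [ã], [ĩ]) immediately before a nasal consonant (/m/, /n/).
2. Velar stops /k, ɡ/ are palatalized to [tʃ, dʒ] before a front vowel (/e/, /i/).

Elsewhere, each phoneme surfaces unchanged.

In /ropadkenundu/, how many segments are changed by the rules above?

Segments that undergo a rule: /k/ → [tʃ] (rule 2); /e/ → [ẽ] (rule 1); /u/ → [ũ] (rule 1).
All other segments surface unchanged.

3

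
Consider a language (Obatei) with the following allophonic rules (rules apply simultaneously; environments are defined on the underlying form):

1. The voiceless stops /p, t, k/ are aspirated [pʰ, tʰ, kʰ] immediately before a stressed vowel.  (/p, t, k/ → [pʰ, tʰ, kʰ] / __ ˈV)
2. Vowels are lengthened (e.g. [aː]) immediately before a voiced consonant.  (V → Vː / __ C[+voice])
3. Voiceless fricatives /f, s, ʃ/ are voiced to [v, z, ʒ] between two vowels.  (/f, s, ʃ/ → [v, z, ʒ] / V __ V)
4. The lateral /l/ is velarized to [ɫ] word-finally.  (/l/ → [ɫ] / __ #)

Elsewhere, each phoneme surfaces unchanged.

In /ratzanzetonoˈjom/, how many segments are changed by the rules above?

Segments that undergo a rule: /a/ → [aː] (rule 2); /o/ → [oː] (rule 2); /o/ → [oː] (rule 2); /o/ → [oː] (rule 2).
All other segments surface unchanged.

4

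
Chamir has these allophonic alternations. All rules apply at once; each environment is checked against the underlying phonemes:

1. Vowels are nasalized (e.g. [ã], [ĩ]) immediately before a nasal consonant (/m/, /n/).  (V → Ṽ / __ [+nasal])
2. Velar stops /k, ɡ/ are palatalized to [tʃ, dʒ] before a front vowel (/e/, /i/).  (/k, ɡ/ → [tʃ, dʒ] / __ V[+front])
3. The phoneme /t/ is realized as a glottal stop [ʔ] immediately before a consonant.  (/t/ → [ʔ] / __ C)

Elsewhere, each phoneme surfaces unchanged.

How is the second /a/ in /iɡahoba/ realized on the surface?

[a]

/a/ (word-final) fails the environment for rule 1, so it stays [a].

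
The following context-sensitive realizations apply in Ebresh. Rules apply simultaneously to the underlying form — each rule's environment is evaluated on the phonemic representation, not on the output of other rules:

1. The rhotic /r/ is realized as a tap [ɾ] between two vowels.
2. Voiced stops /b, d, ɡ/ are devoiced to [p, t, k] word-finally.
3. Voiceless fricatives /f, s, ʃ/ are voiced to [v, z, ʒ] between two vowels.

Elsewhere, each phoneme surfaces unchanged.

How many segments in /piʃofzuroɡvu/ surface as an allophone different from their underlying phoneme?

Segments that undergo a rule: /ʃ/ → [ʒ] (rule 3); /r/ → [ɾ] (rule 1).
All other segments surface unchanged.

2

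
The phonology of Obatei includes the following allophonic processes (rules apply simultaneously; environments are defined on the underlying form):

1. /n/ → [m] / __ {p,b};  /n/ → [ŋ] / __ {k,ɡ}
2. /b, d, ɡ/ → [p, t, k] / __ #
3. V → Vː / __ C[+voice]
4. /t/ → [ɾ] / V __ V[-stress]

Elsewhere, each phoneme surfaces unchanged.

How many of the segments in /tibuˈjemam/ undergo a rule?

4

Segments that undergo a rule: /i/ → [iː] (rule 3); /u/ → [uː] (rule 3); /e/ → [eː] (rule 3); /a/ → [aː] (rule 3).
All other segments surface unchanged.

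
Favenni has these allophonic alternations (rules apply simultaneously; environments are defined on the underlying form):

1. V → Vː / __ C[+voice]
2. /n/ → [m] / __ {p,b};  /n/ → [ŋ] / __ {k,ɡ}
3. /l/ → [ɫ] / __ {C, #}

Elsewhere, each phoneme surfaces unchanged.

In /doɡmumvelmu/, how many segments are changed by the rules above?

Segments that undergo a rule: /o/ → [oː] (rule 1); /u/ → [uː] (rule 1); /e/ → [eː] (rule 1); /l/ → [ɫ] (rule 3).
All other segments surface unchanged.

4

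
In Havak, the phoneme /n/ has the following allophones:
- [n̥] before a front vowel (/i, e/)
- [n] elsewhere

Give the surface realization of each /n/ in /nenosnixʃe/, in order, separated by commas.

[n̥], [n], [n̥]

Occurrence 1 (position 1): before a front vowel (/i, e/) → [n̥].
Occurrence 2 (position 3): no conditioning environment matches → elsewhere allophone [n].
Occurrence 3 (position 6): before a front vowel (/i, e/) → [n̥].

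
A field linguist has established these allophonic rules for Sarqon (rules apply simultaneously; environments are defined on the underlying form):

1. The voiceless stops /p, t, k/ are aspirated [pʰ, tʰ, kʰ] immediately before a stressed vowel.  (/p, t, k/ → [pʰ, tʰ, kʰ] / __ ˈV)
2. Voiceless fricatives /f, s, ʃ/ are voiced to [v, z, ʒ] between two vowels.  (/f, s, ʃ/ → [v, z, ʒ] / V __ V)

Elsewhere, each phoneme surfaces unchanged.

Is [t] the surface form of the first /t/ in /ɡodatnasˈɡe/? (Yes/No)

/t/ (between /a/ and /n/) is in the target of rule 1 but the environment (immediately before a stressed vowel) is not met → [t].
The actual realization is [t], which matches [t].

Yes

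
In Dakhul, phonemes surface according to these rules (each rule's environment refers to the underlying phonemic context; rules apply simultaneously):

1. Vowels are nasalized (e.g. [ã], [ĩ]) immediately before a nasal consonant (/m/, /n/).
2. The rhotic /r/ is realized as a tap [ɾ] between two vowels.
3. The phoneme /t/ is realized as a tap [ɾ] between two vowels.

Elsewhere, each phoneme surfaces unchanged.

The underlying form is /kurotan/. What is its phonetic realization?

/k/ stays [k].
/u/ (between /k/ and /r/) is in the target of rule 1 but the environment (before a nasal consonant) is not met → [u].
/r/ (between /u/ and /o/): between two vowels, so rule 2 applies → [ɾ].
/o/ (between /r/ and /t/): rule 1 targets it, but not before a nasal consonant → unchanged [o].
/t/ (between /o/ and /a/) occurs between two vowels → [ɾ] by rule 3.
/a/ meets the environment for rule 1 (before a nasal consonant) → [ã].
/n/ stays [n].

[kuɾoɾãn]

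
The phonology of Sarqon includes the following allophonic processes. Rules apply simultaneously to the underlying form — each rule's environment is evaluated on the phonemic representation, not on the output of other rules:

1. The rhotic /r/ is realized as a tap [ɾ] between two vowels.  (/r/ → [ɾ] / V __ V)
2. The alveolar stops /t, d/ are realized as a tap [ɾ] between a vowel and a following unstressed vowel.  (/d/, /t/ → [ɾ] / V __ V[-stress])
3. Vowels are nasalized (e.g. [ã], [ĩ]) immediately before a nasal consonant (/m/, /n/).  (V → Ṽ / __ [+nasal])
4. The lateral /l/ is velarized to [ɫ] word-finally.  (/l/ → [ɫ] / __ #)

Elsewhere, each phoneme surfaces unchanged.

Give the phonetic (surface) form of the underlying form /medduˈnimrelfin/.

/e/ (between /m/ and /d/): rule 3 targets it, but not before a nasal consonant → unchanged [e].
/d/ (between /e/ and /d/): rule 2 targets it, but not between a vowel and a following unstressed vowel → unchanged [d].
/d/ (between /d/ and /u/) fails the environment for rule 2, so it stays [d].
/u/ (between /d/ and /n/) occurs before a nasal consonant → [ũ] by rule 3.
/i/ (between /n/ and /m/) occurs before a nasal consonant → [ĩ] by rule 3.
/r/ — between /m/ and /e/; rule 1 does not apply here → [r].
/e/ (between /r/ and /l/) is in the target of rule 3 but the environment (before a nasal consonant) is not met → [e].
/l/ — between /e/ and /f/; rule 4 does not apply here → [l].
/i/ (between /f/ and /n/): before a nasal consonant, so rule 3 applies → [ĩ].

[meddũˈnĩmrelfĩn]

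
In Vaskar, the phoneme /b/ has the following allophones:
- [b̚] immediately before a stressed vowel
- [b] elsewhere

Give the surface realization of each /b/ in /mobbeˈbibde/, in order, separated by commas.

[b], [b], [b̚], [b]

Occurrence 1 (position 3): no conditioning environment matches → elsewhere allophone [b].
Occurrence 2 (position 4): no conditioning environment matches → elsewhere allophone [b].
Occurrence 3 (position 6): immediately before a stressed vowel → [b̚].
Occurrence 4 (position 8): no conditioning environment matches → elsewhere allophone [b].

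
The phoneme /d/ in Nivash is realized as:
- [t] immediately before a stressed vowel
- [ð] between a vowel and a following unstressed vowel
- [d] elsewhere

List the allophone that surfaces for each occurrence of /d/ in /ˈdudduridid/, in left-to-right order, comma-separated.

Occurrence 1 (position 1): immediately before a stressed vowel → [t].
Occurrence 2 (position 3): no conditioning environment matches → elsewhere allophone [d].
Occurrence 3 (position 4): no conditioning environment matches → elsewhere allophone [d].
Occurrence 4 (position 8): between a vowel and a following unstressed vowel → [ð].
Occurrence 5 (position 10): no conditioning environment matches → elsewhere allophone [d].

[t], [d], [d], [ð], [d]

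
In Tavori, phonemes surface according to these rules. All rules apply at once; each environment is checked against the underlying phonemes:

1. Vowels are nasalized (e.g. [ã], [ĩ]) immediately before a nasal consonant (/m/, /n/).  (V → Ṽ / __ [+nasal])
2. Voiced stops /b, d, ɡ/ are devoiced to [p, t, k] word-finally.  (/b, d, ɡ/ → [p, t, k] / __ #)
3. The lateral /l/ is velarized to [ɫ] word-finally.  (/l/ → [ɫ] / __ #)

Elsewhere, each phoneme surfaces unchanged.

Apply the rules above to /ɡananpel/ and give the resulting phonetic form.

/ɡ/ (word-initial) fails the environment for rule 2, so it stays [ɡ].
/a/ (between /ɡ/ and /n/) occurs before a nasal consonant → [ã] by rule 1.
/n/ (between /a/ and /a/) is unaffected → [n].
/a/ meets the environment for rule 1 (before a nasal consonant) → [ã].
/n/ (between /a/ and /p/) is unaffected → [n].
/p/ — not in any rule's target class → [p].
/e/ (between /p/ and /l/) is in the target of rule 1 but the environment (before a nasal consonant) is not met → [e].
/l/ (word-final) occurs word-finally → [ɫ] by rule 3.

[ɡãnãnpeɫ]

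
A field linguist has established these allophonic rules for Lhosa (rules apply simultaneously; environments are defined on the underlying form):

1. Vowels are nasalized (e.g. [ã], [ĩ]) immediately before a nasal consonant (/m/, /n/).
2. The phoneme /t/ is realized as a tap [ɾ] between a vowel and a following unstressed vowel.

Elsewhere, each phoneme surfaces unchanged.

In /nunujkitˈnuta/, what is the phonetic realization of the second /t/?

/t/ meets the environment for rule 2 (between a vowel and a following unstressed vowel) → [ɾ].

[ɾ]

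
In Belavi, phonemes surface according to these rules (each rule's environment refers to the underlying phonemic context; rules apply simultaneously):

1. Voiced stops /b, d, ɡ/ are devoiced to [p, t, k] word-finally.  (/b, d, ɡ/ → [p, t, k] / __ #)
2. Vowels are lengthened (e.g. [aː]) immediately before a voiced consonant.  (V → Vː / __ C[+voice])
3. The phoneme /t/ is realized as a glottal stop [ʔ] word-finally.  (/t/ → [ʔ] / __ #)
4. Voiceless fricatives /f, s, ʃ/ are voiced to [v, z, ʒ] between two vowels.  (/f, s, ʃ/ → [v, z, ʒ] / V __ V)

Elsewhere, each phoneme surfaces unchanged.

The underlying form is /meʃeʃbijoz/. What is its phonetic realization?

[meʒeʃbiːjoːz]

/m/ — not in any rule's target class → [m].
/e/ (between /m/ and /ʃ/) fails the environment for rule 2, so it stays [e].
/ʃ/ (between /e/ and /e/) occurs between two vowels → [ʒ] by rule 4.
/e/ (between /ʃ/ and /ʃ/) fails the environment for rule 2, so it stays [e].
/ʃ/ — between /e/ and /b/; rule 4 does not apply here → [ʃ].
/b/ (between /ʃ/ and /i/): rule 1 targets it, but not word-finally → unchanged [b].
/i/ (between /b/ and /j/) occurs before a voiced consonant → [iː] by rule 2.
/j/ — not in any rule's target class → [j].
/o/ — between /j/ and /z/, before a voiced consonant — surfaces as [oː] (rule 2).
/z/ (word-final) is unaffected → [z].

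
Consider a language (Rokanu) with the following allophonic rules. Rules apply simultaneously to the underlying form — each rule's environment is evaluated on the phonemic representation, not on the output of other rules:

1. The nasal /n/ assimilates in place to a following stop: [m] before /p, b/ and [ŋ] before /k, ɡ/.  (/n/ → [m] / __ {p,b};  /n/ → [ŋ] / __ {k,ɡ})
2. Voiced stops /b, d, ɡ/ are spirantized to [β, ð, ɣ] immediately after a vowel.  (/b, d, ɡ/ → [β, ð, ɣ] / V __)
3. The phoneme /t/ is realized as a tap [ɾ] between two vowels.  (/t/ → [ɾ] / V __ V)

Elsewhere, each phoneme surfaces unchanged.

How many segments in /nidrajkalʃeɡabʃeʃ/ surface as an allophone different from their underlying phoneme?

3

Segments that undergo a rule: /d/ → [ð] (rule 2); /ɡ/ → [ɣ] (rule 2); /b/ → [β] (rule 2).
All other segments surface unchanged.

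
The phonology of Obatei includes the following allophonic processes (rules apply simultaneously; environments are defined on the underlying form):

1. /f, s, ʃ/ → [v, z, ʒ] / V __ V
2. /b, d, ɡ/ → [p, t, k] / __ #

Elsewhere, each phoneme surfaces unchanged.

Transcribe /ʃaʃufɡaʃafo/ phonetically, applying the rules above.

[ʃaʒufɡaʒavo]

/ʃ/ — word-initial; rule 1 does not apply here → [ʃ].
/a/ (between /ʃ/ and /ʃ/): no rule targets it → [a].
/ʃ/ (between /a/ and /u/) occurs between two vowels → [ʒ] by rule 1.
/u/ (between /ʃ/ and /f/): no rule targets it → [u].
/f/ (between /u/ and /ɡ/) fails the environment for rule 1, so it stays [f].
/ɡ/ (between /f/ and /a/) is in the target of rule 2 but the environment (word-finally) is not met → [ɡ].
/a/ stays [a].
/ʃ/ (between /a/ and /a/): between two vowels, so rule 1 applies → [ʒ].
/a/ — not in any rule's target class → [a].
/f/ (between /a/ and /o/): between two vowels, so rule 1 applies → [v].
/o/ (word-final) is unaffected → [o].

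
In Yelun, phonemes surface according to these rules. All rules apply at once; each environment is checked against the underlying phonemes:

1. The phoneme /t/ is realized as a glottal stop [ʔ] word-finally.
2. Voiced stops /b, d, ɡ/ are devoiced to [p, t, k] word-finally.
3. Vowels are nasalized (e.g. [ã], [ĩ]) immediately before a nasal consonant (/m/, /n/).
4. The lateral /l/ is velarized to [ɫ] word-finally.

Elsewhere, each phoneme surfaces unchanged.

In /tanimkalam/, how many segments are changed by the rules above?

Segments that undergo a rule: /a/ → [ã] (rule 3); /i/ → [ĩ] (rule 3); /a/ → [ã] (rule 3).
All other segments surface unchanged.

3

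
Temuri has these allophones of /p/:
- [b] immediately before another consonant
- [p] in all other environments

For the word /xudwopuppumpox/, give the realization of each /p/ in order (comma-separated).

[p], [b], [p], [p]

Occurrence 1 (position 6): no conditioning environment matches → elsewhere allophone [p].
Occurrence 2 (position 8): immediately before another consonant → [b].
Occurrence 3 (position 9): no conditioning environment matches → elsewhere allophone [p].
Occurrence 4 (position 12): no conditioning environment matches → elsewhere allophone [p].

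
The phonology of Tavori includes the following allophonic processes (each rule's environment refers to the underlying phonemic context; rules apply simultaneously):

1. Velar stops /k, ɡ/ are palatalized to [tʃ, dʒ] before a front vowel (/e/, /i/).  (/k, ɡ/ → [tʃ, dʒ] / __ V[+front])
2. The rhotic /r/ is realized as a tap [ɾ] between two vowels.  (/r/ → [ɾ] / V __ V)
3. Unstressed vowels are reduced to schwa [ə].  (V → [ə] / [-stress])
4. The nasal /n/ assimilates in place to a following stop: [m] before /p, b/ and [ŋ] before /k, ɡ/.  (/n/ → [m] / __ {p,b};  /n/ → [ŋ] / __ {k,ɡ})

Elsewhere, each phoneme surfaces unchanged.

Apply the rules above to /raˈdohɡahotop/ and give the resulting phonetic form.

/r/ — word-initial; rule 2 does not apply here → [r].
/a/ — between /r/ and /d/, in an unstressed syllable — surfaces as [ə] (rule 3).
/o/ — between /d/ and /h/; rule 3 does not apply here → [o].
/ɡ/ (between /h/ and /a/) is in the target of rule 1 but the environment (before a front vowel) is not met → [ɡ].
Rule 3 applies to /a/ (between /ɡ/ and /h/: in an unstressed syllable) → [ə].
/o/ (between /h/ and /t/): in an unstressed syllable, so rule 3 applies → [ə].
/o/ — between /t/ and /p/, in an unstressed syllable — surfaces as [ə] (rule 3).

[rəˈdohɡəhətəp]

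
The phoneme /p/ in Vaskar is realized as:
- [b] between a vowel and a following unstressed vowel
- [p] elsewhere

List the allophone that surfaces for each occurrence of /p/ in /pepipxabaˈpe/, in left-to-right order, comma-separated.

Occurrence 1 (position 1): no conditioning environment matches → elsewhere allophone [p].
Occurrence 2 (position 3): between a vowel and a following unstressed vowel → [b].
Occurrence 3 (position 5): no conditioning environment matches → elsewhere allophone [p].
Occurrence 4 (position 10): no conditioning environment matches → elsewhere allophone [p].

[p], [b], [p], [p]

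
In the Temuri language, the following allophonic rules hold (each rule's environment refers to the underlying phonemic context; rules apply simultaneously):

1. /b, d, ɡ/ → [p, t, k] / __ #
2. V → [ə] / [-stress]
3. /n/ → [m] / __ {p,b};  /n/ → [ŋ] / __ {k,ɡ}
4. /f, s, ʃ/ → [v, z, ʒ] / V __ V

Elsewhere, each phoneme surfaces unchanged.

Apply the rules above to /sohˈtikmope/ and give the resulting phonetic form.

[səhˈtikməpə]

/s/ — word-initial; rule 4 does not apply here → [s].
/o/ (between /s/ and /h/) occurs in an unstressed syllable → [ə] by rule 2.
/h/ (between /o/ and /t/): no rule targets it → [h].
/t/ (between /h/ and /i/): no rule targets it → [t].
/i/ — between /t/ and /k/; rule 2 does not apply here → [i].
/k/ (between /i/ and /m/): no rule targets it → [k].
/m/ (between /k/ and /o/): no rule targets it → [m].
Rule 2 applies to /o/ (between /m/ and /p/: in an unstressed syllable) → [ə].
/p/ stays [p].
Rule 2 applies to /e/ (word-final: in an unstressed syllable) → [ə].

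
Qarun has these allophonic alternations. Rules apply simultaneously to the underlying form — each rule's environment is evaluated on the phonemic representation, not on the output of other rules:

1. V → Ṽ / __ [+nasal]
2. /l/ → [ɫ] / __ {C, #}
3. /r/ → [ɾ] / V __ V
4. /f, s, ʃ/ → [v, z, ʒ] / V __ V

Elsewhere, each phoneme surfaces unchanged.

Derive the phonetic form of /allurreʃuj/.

/a/ (word-initial) is in the target of rule 1 but the environment (before a nasal consonant) is not met → [a].
/l/ (between /a/ and /l/) occurs word-finally or immediately before a consonant → [ɫ] by rule 2.
/l/ (between /l/ and /u/) is in the target of rule 2 but the environment (word-finally or immediately before a consonant) is not met → [l].
/u/ — between /l/ and /r/; rule 1 does not apply here → [u].
/r/ (between /u/ and /r/): rule 3 targets it, but not between two vowels → unchanged [r].
/r/ (between /r/ and /e/): rule 3 targets it, but not between two vowels → unchanged [r].
/e/ — between /r/ and /ʃ/; rule 1 does not apply here → [e].
Rule 4 applies to /ʃ/ (between /e/ and /u/: between two vowels) → [ʒ].
/u/ (between /ʃ/ and /j/) fails the environment for rule 1, so it stays [u].

[aɫlurreʒuj]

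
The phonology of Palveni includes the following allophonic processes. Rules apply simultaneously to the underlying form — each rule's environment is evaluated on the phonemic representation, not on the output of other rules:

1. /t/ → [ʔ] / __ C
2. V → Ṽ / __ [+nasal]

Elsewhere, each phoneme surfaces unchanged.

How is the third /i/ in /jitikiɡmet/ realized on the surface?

[i]

/i/ (between /k/ and /ɡ/): rule 2 targets it, but not before a nasal consonant → unchanged [i].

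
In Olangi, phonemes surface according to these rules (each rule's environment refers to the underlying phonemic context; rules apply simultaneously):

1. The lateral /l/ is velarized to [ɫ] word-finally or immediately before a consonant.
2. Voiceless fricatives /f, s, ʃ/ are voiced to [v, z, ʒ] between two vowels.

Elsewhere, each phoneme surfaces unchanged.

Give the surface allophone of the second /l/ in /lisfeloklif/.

/l/ — between /e/ and /o/; rule 1 does not apply here → [l].

[l]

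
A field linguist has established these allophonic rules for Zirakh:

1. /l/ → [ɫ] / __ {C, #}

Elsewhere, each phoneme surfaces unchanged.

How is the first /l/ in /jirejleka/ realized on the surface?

/l/ (between /j/ and /e/) fails the environment for rule 1, so it stays [l].

[l]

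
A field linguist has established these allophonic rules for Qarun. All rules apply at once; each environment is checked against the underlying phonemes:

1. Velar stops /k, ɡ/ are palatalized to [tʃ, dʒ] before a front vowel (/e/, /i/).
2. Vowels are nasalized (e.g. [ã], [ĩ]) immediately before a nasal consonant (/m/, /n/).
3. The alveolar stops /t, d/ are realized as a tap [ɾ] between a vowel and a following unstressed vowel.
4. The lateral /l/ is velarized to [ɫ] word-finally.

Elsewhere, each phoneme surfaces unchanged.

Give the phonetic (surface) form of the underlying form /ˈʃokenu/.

/ʃ/ (word-initial) is unaffected → [ʃ].
/o/ — between /ʃ/ and /k/; rule 2 does not apply here → [o].
/k/ (between /o/ and /e/): before a front vowel, so rule 1 applies → [tʃ].
/e/ (between /k/ and /n/) occurs before a nasal consonant → [ẽ] by rule 2.
/n/ (between /e/ and /u/) is unaffected → [n].
/u/ (word-final) is in the target of rule 2 but the environment (before a nasal consonant) is not met → [u].

[ˈʃotʃẽnu]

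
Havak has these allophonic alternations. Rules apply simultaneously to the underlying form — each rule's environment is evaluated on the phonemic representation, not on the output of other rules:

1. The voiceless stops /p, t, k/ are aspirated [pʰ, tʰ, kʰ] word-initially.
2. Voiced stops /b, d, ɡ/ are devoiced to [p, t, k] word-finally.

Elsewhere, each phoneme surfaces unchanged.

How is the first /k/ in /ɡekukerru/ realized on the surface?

[k]

/k/ (between /e/ and /u/) is in the target of rule 1 but the environment (word-initially) is not met → [k].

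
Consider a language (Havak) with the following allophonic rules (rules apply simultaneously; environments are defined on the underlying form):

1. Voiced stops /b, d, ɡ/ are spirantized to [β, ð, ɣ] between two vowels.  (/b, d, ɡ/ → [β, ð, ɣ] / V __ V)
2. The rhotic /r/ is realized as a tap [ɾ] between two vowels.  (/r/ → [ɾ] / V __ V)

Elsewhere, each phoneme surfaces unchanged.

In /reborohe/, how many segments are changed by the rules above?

Segments that undergo a rule: /b/ → [β] (rule 1); /r/ → [ɾ] (rule 2).
All other segments surface unchanged.

2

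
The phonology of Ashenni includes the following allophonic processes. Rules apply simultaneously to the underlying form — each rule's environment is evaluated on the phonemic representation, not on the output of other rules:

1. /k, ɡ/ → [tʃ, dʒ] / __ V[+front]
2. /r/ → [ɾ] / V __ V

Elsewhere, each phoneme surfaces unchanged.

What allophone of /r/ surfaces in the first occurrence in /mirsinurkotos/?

/r/ (between /i/ and /s/) fails the environment for rule 2, so it stays [r].

[r]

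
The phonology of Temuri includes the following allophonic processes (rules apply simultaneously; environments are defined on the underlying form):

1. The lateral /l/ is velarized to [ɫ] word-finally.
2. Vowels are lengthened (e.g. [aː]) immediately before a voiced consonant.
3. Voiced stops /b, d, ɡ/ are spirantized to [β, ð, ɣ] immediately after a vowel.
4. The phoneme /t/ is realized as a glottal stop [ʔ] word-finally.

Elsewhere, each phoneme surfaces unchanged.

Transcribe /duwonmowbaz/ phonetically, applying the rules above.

/d/ (word-initial): rule 3 targets it, but not immediately after a vowel → unchanged [d].
Rule 2 applies to /u/ (between /d/ and /w/: before a voiced consonant) → [uː].
/w/ (between /u/ and /o/) is unaffected → [w].
/o/ — between /w/ and /n/, before a voiced consonant — surfaces as [oː] (rule 2).
/n/ (between /o/ and /m/): no rule targets it → [n].
/m/ (between /n/ and /o/): no rule targets it → [m].
/o/ (between /m/ and /w/) occurs before a voiced consonant → [oː] by rule 2.
/w/ (between /o/ and /b/): no rule targets it → [w].
/b/ (between /w/ and /a/) fails the environment for rule 3, so it stays [b].
/a/ (between /b/ and /z/) occurs before a voiced consonant → [aː] by rule 2.
/z/ (word-final) is unaffected → [z].

[duːwoːnmoːwbaːz]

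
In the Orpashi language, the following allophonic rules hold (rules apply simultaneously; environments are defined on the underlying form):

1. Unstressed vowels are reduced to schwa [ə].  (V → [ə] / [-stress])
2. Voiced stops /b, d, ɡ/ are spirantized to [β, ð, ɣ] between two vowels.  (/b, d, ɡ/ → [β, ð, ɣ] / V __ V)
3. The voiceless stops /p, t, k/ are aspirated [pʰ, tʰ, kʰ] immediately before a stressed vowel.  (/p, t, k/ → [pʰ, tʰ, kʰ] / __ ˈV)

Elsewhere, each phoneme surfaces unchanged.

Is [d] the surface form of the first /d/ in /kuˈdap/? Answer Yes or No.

No

Rule 2 applies to /d/ (between /u/ and /a/: between two vowels) → [ð].
The actual realization is [ð], not [d].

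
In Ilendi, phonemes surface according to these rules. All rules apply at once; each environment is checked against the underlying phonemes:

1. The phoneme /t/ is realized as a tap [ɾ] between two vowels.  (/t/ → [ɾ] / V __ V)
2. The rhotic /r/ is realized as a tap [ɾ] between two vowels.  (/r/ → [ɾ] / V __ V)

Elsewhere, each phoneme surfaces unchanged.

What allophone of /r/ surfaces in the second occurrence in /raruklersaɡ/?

/r/ meets the environment for rule 2 (between two vowels) → [ɾ].

[ɾ]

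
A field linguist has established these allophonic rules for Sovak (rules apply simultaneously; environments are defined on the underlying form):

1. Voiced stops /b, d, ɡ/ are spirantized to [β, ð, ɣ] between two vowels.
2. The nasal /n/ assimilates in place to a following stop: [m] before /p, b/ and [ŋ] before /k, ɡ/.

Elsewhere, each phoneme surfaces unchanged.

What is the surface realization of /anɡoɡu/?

/a/ (word-initial) is unaffected → [a].
/n/ (between /a/ and /ɡ/) occurs before a labial or velar stop → [ŋ] by rule 2.
/ɡ/ (between /n/ and /o/) is in the target of rule 1 but the environment (between two vowels) is not met → [ɡ].
/o/ (between /ɡ/ and /ɡ/) is unaffected → [o].
/ɡ/ meets the environment for rule 1 (between two vowels) → [ɣ].
/u/ (word-final): no rule targets it → [u].

[aŋɡoɣu]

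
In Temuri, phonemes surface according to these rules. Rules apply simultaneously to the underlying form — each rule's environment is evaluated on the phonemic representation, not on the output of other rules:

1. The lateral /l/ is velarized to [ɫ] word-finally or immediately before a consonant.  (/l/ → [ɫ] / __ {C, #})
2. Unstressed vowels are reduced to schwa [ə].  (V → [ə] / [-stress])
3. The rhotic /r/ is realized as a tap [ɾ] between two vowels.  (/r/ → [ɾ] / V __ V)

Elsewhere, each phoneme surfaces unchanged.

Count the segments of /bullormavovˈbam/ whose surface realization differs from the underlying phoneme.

Segments that undergo a rule: /u/ → [ə] (rule 2); /l/ → [ɫ] (rule 1); /o/ → [ə] (rule 2); /a/ → [ə] (rule 2); /o/ → [ə] (rule 2).
All other segments surface unchanged.

5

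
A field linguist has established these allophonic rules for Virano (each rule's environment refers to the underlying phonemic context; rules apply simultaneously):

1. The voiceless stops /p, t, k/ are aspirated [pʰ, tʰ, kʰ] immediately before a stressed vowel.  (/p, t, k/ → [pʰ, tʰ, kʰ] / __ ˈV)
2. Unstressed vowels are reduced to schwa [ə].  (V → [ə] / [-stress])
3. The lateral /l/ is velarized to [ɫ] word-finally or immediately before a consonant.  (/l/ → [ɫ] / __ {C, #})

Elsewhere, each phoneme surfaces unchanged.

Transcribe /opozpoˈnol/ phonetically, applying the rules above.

[əpəzpəˈnoɫ]

/o/ meets the environment for rule 2 (in an unstressed syllable) → [ə].
/p/ (between /o/ and /o/): rule 1 targets it, but not immediately before a stressed vowel → unchanged [p].
Rule 2 applies to /o/ (between /p/ and /z/: in an unstressed syllable) → [ə].
/z/ (between /o/ and /p/): no rule targets it → [z].
/p/ — between /z/ and /o/; rule 1 does not apply here → [p].
/o/ (between /p/ and /n/) occurs in an unstressed syllable → [ə] by rule 2.
/n/ (between /o/ and /o/) is unaffected → [n].
/o/ (between /n/ and /l/) fails the environment for rule 2, so it stays [o].
/l/ (word-final): word-finally or immediately before a consonant, so rule 3 applies → [ɫ].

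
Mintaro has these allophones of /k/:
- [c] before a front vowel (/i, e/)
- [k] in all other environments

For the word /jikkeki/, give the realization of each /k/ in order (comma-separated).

Occurrence 1 (position 3): no conditioning environment matches → elsewhere allophone [k].
Occurrence 2 (position 4): before a front vowel → [c].
Occurrence 3 (position 6): before a front vowel → [c].

[k], [c], [c]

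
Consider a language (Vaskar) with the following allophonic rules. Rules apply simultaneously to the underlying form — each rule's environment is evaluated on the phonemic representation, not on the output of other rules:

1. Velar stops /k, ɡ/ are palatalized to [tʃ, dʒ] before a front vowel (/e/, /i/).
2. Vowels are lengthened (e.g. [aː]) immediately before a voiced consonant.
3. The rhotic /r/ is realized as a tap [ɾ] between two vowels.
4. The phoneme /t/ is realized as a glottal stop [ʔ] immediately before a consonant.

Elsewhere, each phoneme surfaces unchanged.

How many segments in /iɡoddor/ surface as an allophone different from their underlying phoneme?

Segments that undergo a rule: /i/ → [iː] (rule 2); /o/ → [oː] (rule 2); /o/ → [oː] (rule 2).
All other segments surface unchanged.

3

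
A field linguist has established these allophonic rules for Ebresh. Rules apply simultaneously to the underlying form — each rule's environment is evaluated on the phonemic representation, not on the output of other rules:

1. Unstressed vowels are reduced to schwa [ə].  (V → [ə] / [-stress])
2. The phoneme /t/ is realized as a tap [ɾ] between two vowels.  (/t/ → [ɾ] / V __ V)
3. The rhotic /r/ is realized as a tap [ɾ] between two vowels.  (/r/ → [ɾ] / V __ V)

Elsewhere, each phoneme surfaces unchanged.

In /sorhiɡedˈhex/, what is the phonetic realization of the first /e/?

[ə]

/e/ — between /ɡ/ and /d/, in an unstressed syllable — surfaces as [ə] (rule 1).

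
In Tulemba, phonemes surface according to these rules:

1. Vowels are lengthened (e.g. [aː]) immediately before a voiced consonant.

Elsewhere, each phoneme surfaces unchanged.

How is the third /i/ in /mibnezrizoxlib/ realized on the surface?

Rule 1 applies to /i/ (between /l/ and /b/: before a voiced consonant) → [iː].

[iː]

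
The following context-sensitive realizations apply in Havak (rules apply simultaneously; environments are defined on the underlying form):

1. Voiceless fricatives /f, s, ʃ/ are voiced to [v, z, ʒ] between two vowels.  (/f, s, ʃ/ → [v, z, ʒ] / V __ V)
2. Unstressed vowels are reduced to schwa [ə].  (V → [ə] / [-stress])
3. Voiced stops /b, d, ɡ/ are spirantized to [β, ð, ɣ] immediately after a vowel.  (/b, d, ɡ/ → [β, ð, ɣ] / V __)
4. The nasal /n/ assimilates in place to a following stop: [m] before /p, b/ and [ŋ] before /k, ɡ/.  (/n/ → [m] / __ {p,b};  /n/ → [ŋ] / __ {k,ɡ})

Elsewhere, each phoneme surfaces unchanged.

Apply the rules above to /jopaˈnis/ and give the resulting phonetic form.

[jəpəˈnis]

/j/ — not in any rule's target class → [j].
/o/ — between /j/ and /p/, in an unstressed syllable — surfaces as [ə] (rule 2).
/p/ (between /o/ and /a/) is unaffected → [p].
Rule 2 applies to /a/ (between /p/ and /n/: in an unstressed syllable) → [ə].
/n/ (between /a/ and /i/) is in the target of rule 4 but the environment (before a labial or velar stop) is not met → [n].
/i/ — between /n/ and /s/; rule 2 does not apply here → [i].
/s/ — word-final; rule 1 does not apply here → [s].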